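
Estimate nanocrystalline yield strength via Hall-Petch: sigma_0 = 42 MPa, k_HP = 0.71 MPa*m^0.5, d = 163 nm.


d = 163 nm = 1.63e-07 m
sqrt(d) = 0.0004037326
Hall-Petch contribution = k / sqrt(d) = 0.71 / 0.0004037326 = 1758.6 MPa
sigma = sigma_0 + k/sqrt(d) = 42 + 1758.6 = 1800.6 MPa

1800.6


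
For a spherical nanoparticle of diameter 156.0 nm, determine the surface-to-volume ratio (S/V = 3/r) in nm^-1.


Radius r = 156.0/2 = 78 nm
S/V = 3 / r = 3 / 78
S/V = 0.0385 nm^-1

0.0385


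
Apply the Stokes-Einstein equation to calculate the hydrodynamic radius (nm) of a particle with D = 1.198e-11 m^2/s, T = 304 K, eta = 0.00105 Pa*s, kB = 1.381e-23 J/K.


Stokes-Einstein: R = kB*T / (6*pi*eta*D)
R = 1.381e-23 * 304 / (6 * pi * 0.00105 * 1.198e-11)
R = 1.7706e-08 m = 17.71 nm

17.71


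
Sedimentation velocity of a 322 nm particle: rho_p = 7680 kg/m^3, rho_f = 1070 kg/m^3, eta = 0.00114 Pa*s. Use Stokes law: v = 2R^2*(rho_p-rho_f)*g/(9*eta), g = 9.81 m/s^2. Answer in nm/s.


Radius R = 322/2 nm = 1.61e-07 m
Density difference = 7680 - 1070 = 6610 kg/m^3
v = 2 * R^2 * (rho_p - rho_f) * g / (9 * eta)
v = 2 * (1.61e-07)^2 * 6610 * 9.81 / (9 * 0.00114)
v = 3.27646e-07 m/s = 327.646 nm/s

327.646


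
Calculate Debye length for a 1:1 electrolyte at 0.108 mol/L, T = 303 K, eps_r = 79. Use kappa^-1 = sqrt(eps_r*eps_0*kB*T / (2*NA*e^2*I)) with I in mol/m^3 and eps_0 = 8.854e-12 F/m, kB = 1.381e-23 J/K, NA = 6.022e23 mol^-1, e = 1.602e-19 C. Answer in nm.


Ionic strength I = 0.108 * 1^2 * 1000 = 108 mol/m^3
kappa^-1 = sqrt(79 * 8.854e-12 * 1.381e-23 * 303 / (2 * 6.022e23 * (1.602e-19)^2 * 108))
kappa^-1 = 0.936 nm

0.936


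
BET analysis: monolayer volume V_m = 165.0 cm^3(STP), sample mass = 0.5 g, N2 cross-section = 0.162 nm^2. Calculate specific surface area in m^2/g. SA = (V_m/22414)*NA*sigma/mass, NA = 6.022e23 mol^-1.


Number of moles in monolayer = V_m / 22414 = 165.0 / 22414 = 0.00736147
Number of molecules = moles * NA = 0.00736147 * 6.022e23
SA = molecules * sigma / mass
SA = (165.0 / 22414) * 6.022e23 * 0.162e-18 / 0.5
SA = 1436.3 m^2/g

1436.3


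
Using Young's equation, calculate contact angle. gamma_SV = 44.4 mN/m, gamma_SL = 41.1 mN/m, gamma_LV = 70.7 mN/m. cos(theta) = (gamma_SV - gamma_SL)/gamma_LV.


cos(theta) = (gamma_SV - gamma_SL) / gamma_LV
cos(theta) = (44.4 - 41.1) / 70.7
cos(theta) = 0.046676
theta = arccos(0.046676) = 87.32 degrees

87.32


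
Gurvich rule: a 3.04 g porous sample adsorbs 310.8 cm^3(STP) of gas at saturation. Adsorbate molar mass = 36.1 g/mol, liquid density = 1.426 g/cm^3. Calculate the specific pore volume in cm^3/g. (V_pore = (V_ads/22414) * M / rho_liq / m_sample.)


Moles adsorbed n = V_ads / 22414 = 310.8 / 22414 = 1.386633e-02 mol
Liquid volume V_liq = n * M / rho_liq = 1.386633e-02 * 36.1 / 1.426 = 0.35103 cm^3
Specific pore volume V_pore = V_liq / m_sample = 0.35103 / 3.04
V_pore = 0.1155 cm^3/g

0.1155


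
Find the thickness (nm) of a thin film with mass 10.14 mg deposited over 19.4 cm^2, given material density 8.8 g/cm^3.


Convert: m = 10.14 mg = 1.0140e-05 kg, A = 19.4 cm^2 = 1.9400e-03 m^2, rho = 8.8 g/cm^3 = 8800 kg/m^3
t = m / (A * rho)
t = 1.0140e-05 / (1.9400e-03 * 8800)
t = 5.9396e-07 m = 594.0 nm

594.0


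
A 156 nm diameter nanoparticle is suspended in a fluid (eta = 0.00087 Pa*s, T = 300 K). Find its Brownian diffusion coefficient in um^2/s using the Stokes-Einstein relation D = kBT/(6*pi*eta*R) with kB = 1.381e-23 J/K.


Radius R = 156/2 = 78 nm = 7.8e-08 m
D = kB*T / (6*pi*eta*R)
D = 1.381e-23 * 300 / (6 * pi * 0.00087 * 7.8e-08)
D = 3.23892e-12 m^2/s = 3.239 um^2/s

3.239


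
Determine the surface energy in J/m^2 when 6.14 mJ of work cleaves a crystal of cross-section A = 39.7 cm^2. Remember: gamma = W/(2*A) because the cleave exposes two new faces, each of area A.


Convert: A = 39.7 cm^2 = 0.00397 m^2, W = 6.14 mJ = 0.00614 J
Cleaving exposes two faces of area A, so total new surface = 2*A and gamma = W / (2*A)
gamma = 0.00614 / (2 * 0.00397)
gamma = 0.773 J/m^2

0.773


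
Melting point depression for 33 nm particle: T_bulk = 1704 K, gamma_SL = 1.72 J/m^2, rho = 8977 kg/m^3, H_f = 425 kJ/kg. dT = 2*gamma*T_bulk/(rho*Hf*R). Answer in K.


Radius R = 33/2 = 16.5 nm = 1.65e-08 m
Convert H_f = 425 kJ/kg = 425000 J/kg
dT = 2 * gamma_SL * T_bulk / (rho * H_f * R)
dT = 2 * 1.72 * 1704 / (8977 * 425000 * 1.65e-08)
dT = 93.1 K

93.1


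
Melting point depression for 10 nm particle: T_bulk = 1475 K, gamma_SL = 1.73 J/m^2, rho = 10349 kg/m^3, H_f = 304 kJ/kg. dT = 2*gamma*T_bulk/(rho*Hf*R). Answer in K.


Radius R = 10/2 = 5 nm = 5e-09 m
Convert H_f = 304 kJ/kg = 304000 J/kg
dT = 2 * gamma_SL * T_bulk / (rho * H_f * R)
dT = 2 * 1.73 * 1475 / (10349 * 304000 * 5e-09)
dT = 324.4 K

324.4


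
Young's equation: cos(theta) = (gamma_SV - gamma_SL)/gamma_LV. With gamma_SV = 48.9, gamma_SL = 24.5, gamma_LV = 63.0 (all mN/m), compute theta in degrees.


cos(theta) = (gamma_SV - gamma_SL) / gamma_LV
cos(theta) = (48.9 - 24.5) / 63.0
cos(theta) = 0.387302
theta = arccos(0.387302) = 67.21 degrees

67.21


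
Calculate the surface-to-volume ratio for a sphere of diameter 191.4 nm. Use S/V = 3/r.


Radius r = 191.4/2 = 95.7 nm
S/V = 3 / r = 3 / 95.7
S/V = 0.0313 nm^-1

0.0313


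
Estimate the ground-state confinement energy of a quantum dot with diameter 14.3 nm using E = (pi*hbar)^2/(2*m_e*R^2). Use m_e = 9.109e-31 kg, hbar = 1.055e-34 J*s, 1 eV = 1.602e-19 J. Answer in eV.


Radius R = 14.3/2 = 7.15 nm = 7.15e-09 m
E = (pi * 1.055e-34)^2 / (2 * 9.109e-31 * (7.15e-09)^2)
E(J) = 1.17948e-21
E = E(J) / 1.602e-19 = 0.0074 eV

0.0074


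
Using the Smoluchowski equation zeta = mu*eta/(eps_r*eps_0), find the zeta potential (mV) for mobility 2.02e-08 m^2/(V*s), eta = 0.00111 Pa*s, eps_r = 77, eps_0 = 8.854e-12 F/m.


Smoluchowski equation: zeta = mu * eta / (eps_r * eps_0)
zeta = 2.02e-08 * 0.00111 / (77 * 8.854e-12)
zeta = 0.032889 V = 32.89 mV

32.89


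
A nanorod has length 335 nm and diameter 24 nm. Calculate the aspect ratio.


Aspect ratio AR = length / diameter
AR = 335 / 24
AR = 13.96

13.96


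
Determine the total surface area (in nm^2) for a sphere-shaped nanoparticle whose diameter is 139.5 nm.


Radius r = 139.5/2 = 69.75 nm
Surface area SA = 4 * pi * r^2
SA = 4 * pi * (69.75)^2
SA = 61136.18 nm^2

61136.18


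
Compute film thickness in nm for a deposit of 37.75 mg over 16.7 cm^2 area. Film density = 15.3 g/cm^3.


Convert: m = 37.75 mg = 3.7750e-05 kg, A = 16.7 cm^2 = 1.6700e-03 m^2, rho = 15.3 g/cm^3 = 15300 kg/m^3
t = m / (A * rho)
t = 3.7750e-05 / (1.6700e-03 * 15300)
t = 1.4774e-06 m = 1477.4 nm

1477.4


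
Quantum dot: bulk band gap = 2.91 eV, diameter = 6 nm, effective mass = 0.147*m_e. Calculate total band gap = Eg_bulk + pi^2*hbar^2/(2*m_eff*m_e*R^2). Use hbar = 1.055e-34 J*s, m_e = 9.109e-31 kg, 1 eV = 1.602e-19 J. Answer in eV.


Radius R = 6/2 nm = 3e-09 m
Confinement energy dE = pi^2 * hbar^2 / (2 * m_eff * m_e * R^2)
dE = pi^2 * (1.055e-34)^2 / (2 * 0.147 * 9.109e-31 * (3e-09)^2) J, divided by 1.602e-19 J/eV
dE = 0.2845 eV
Total band gap = E_g(bulk) + dE = 2.91 + 0.2845 = 3.1945 eV

3.1945


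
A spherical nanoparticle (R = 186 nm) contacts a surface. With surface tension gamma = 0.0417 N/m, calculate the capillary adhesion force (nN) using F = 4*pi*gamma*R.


Convert radius: R = 186 nm = 1.86e-07 m
F = 4 * pi * gamma * R
F = 4 * pi * 0.0417 * 1.86e-07
F = 9.74673e-08 N = 97.4673 nN

97.4673


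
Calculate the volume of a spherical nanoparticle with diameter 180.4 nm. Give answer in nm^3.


Radius r = 180.4/2 = 90.2 nm
Volume V = (4/3) * pi * r^3
V = (4/3) * pi * (90.2)^3
V = 3074030.85 nm^3

3074030.85


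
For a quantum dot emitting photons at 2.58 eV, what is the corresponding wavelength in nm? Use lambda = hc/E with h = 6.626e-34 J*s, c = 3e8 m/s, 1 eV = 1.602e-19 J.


Convert energy: E = 2.58 eV = 2.58 * 1.602e-19 = 4.13316e-19 J
lambda = h*c / E = 6.626e-34 * 3e8 / 4.13316e-19
lambda = 4.8094e-07 m = 480.9 nm

480.9


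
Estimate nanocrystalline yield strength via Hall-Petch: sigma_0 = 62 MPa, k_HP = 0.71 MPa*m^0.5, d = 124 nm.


d = 124 nm = 1.24e-07 m
sqrt(d) = 0.0003521363
Hall-Petch contribution = k / sqrt(d) = 0.71 / 0.0003521363 = 2016.3 MPa
sigma = sigma_0 + k/sqrt(d) = 62 + 2016.3 = 2078.3 MPa

2078.3


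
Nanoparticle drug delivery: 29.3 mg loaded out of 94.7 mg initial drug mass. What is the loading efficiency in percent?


Drug loading efficiency = (drug loaded / drug initial) * 100
DLE = 29.3 / 94.7 * 100
DLE = 0.3094 * 100
DLE = 30.94%

30.94


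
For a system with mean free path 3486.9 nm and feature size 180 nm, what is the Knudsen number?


Knudsen number Kn = lambda / L
Kn = 3486.9 / 180
Kn = 19.3717

19.3717


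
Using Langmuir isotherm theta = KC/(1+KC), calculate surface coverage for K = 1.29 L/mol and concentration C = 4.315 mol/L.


Langmuir isotherm: theta = K*C / (1 + K*C)
K*C = 1.29 * 4.315 = 5.56635
theta = 5.56635 / (1 + 5.56635) = 5.56635 / 6.56635
theta = 0.8477

0.8477


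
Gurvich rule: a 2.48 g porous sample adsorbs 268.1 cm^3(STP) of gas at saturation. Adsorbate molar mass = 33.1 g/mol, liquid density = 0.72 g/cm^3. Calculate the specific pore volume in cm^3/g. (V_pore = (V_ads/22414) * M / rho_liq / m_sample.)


Moles adsorbed n = V_ads / 22414 = 268.1 / 22414 = 1.196127e-02 mol
Liquid volume V_liq = n * M / rho_liq = 1.196127e-02 * 33.1 / 0.72 = 0.54989 cm^3
Specific pore volume V_pore = V_liq / m_sample = 0.54989 / 2.48
V_pore = 0.2217 cm^3/g

0.2217


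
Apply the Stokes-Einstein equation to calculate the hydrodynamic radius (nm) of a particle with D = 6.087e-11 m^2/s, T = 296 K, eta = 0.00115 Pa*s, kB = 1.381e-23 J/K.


Stokes-Einstein: R = kB*T / (6*pi*eta*D)
R = 1.381e-23 * 296 / (6 * pi * 0.00115 * 6.087e-11)
R = 3.09801e-09 m = 3.1 nm

3.1


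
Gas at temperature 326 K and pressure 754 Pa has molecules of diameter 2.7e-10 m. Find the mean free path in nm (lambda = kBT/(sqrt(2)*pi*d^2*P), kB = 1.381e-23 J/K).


Mean free path: lambda = kB*T / (sqrt(2) * pi * d^2 * P)
lambda = 1.381e-23 * 326 / (sqrt(2) * pi * (2.7e-10)^2 * 754)
lambda = 1.84352e-05 m
lambda = 18435.19 nm

18435.19


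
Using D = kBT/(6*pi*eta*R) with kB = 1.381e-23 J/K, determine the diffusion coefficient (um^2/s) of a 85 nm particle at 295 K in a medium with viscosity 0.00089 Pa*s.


Radius R = 85/2 = 42.5 nm = 4.25e-08 m
D = kB*T / (6*pi*eta*R)
D = 1.381e-23 * 295 / (6 * pi * 0.00089 * 4.25e-08)
D = 5.71394e-12 m^2/s = 5.714 um^2/s

5.714


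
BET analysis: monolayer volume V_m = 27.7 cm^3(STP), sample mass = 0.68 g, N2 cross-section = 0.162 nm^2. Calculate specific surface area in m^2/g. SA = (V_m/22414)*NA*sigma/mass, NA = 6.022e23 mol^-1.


Number of moles in monolayer = V_m / 22414 = 27.7 / 22414 = 0.00123583
Number of molecules = moles * NA = 0.00123583 * 6.022e23
SA = molecules * sigma / mass
SA = (27.7 / 22414) * 6.022e23 * 0.162e-18 / 0.68
SA = 177.3 m^2/g

177.3


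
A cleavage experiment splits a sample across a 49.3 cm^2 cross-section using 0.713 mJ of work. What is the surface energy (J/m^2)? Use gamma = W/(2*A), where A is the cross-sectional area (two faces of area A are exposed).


Convert: A = 49.3 cm^2 = 0.00493 m^2, W = 0.713 mJ = 0.000713 J
Cleaving exposes two faces of area A, so total new surface = 2*A and gamma = W / (2*A)
gamma = 0.000713 / (2 * 0.00493)
gamma = 0.072 J/m^2

0.072


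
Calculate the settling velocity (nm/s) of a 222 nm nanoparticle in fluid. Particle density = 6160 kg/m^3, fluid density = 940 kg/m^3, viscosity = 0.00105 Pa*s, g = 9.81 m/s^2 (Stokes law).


Radius R = 222/2 nm = 1.11e-07 m
Density difference = 6160 - 940 = 5220 kg/m^3
v = 2 * R^2 * (rho_p - rho_f) * g / (9 * eta)
v = 2 * (1.11e-07)^2 * 5220 * 9.81 / (9 * 0.00105)
v = 1.33531e-07 m/s = 133.5315 nm/s

133.5315


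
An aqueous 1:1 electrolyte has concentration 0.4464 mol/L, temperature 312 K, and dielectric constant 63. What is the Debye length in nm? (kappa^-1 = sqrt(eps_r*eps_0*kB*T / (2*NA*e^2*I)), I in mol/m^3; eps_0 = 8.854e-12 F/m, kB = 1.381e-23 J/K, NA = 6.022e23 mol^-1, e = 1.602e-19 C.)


Ionic strength I = 0.4464 * 1^2 * 1000 = 446.4 mol/m^3
kappa^-1 = sqrt(63 * 8.854e-12 * 1.381e-23 * 312 / (2 * 6.022e23 * (1.602e-19)^2 * 446.4))
kappa^-1 = 0.417 nm

0.417


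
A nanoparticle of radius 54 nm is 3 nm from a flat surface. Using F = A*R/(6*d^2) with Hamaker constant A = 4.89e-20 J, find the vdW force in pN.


Convert to SI: R = 54 nm = 5.4e-08 m, d = 3 nm = 3e-09 m
F = A * R / (6 * d^2)
F = 4.89e-20 * 5.4e-08 / (6 * (3e-09)^2)
F = 4.89e-11 N = 48.9 pN

48.9


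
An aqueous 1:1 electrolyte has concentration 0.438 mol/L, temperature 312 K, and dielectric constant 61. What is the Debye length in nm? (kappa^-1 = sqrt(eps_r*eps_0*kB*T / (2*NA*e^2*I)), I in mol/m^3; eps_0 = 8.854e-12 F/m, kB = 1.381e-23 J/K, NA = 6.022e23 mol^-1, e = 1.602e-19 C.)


Ionic strength I = 0.438 * 1^2 * 1000 = 438 mol/m^3
kappa^-1 = sqrt(61 * 8.854e-12 * 1.381e-23 * 312 / (2 * 6.022e23 * (1.602e-19)^2 * 438))
kappa^-1 = 0.415 nm

0.415


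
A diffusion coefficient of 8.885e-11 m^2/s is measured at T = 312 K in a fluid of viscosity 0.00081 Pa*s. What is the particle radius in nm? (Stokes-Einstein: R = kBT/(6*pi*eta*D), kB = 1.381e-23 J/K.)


Stokes-Einstein: R = kB*T / (6*pi*eta*D)
R = 1.381e-23 * 312 / (6 * pi * 0.00081 * 8.885e-11)
R = 3.17618e-09 m = 3.18 nm

3.18


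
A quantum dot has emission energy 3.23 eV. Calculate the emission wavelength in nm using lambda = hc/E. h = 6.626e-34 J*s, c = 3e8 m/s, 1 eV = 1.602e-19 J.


Convert energy: E = 3.23 eV = 3.23 * 1.602e-19 = 5.17446e-19 J
lambda = h*c / E = 6.626e-34 * 3e8 / 5.17446e-19
lambda = 3.84156e-07 m = 384.2 nm

384.2


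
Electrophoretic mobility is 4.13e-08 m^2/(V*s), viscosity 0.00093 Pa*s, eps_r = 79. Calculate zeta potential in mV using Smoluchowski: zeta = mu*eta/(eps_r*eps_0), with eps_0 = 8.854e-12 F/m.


Smoluchowski equation: zeta = mu * eta / (eps_r * eps_0)
zeta = 4.13e-08 * 0.00093 / (79 * 8.854e-12)
zeta = 0.054912 V = 54.91 mV

54.91


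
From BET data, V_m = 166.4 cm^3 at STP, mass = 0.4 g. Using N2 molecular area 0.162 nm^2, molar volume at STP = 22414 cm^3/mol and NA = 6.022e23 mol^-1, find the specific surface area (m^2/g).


Number of moles in monolayer = V_m / 22414 = 166.4 / 22414 = 0.00742393
Number of molecules = moles * NA = 0.00742393 * 6.022e23
SA = molecules * sigma / mass
SA = (166.4 / 22414) * 6.022e23 * 0.162e-18 / 0.4
SA = 1810.6 m^2/g

1810.6


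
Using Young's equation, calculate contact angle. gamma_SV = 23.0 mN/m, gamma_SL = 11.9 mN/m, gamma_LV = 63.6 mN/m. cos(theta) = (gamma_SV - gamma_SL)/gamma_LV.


cos(theta) = (gamma_SV - gamma_SL) / gamma_LV
cos(theta) = (23.0 - 11.9) / 63.6
cos(theta) = 0.174528
theta = arccos(0.174528) = 79.95 degrees

79.95


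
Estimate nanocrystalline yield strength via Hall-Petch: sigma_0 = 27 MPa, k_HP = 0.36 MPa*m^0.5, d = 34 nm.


d = 34 nm = 3.4e-08 m
sqrt(d) = 0.0001843909
Hall-Petch contribution = k / sqrt(d) = 0.36 / 0.0001843909 = 1952.4 MPa
sigma = sigma_0 + k/sqrt(d) = 27 + 1952.4 = 1979.4 MPa

1979.4


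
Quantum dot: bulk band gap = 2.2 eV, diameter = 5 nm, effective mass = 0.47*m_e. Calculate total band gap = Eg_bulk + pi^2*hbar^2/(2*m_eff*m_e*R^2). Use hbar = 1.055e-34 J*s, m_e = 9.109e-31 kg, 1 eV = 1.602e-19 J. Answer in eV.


Radius R = 5/2 nm = 2.5e-09 m
Confinement energy dE = pi^2 * hbar^2 / (2 * m_eff * m_e * R^2)
dE = pi^2 * (1.055e-34)^2 / (2 * 0.47 * 9.109e-31 * (2.5e-09)^2) J, divided by 1.602e-19 J/eV
dE = 0.1281 eV
Total band gap = E_g(bulk) + dE = 2.2 + 0.1281 = 2.3281 eV

2.3281


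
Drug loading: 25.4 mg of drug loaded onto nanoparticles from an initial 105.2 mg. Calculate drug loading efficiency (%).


Drug loading efficiency = (drug loaded / drug initial) * 100
DLE = 25.4 / 105.2 * 100
DLE = 0.2414 * 100
DLE = 24.14%

24.14


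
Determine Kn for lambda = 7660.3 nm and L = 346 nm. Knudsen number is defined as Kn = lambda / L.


Knudsen number Kn = lambda / L
Kn = 7660.3 / 346
Kn = 22.1396

22.1396


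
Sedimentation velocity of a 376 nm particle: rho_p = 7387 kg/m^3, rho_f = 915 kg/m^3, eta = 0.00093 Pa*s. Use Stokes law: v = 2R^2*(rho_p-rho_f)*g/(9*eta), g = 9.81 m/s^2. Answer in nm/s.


Radius R = 376/2 nm = 1.88e-07 m
Density difference = 7387 - 915 = 6472 kg/m^3
v = 2 * R^2 * (rho_p - rho_f) * g / (9 * eta)
v = 2 * (1.88e-07)^2 * 6472 * 9.81 / (9 * 0.00093)
v = 5.36201e-07 m/s = 536.2012 nm/s

536.2012


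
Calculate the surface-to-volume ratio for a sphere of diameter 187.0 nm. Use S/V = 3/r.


Radius r = 187.0/2 = 93.5 nm
S/V = 3 / r = 3 / 93.5
S/V = 0.0321 nm^-1

0.0321


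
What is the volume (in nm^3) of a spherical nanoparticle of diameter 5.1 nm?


Radius r = 5.1/2 = 2.55 nm
Volume V = (4/3) * pi * r^3
V = (4/3) * pi * (2.55)^3
V = 69.46 nm^3

69.46


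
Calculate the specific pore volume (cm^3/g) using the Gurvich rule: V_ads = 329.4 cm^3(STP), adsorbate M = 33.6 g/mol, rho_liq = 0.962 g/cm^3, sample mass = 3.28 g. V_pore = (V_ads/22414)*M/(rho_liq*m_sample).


Moles adsorbed n = V_ads / 22414 = 329.4 / 22414 = 1.469617e-02 mol
Liquid volume V_liq = n * M / rho_liq = 1.469617e-02 * 33.6 / 0.962 = 0.51330 cm^3
Specific pore volume V_pore = V_liq / m_sample = 0.51330 / 3.28
V_pore = 0.1565 cm^3/g

0.1565


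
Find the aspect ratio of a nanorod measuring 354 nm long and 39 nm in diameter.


Aspect ratio AR = length / diameter
AR = 354 / 39
AR = 9.08

9.08


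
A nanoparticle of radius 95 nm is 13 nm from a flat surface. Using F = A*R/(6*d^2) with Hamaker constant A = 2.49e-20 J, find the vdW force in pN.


Convert to SI: R = 95 nm = 9.5e-08 m, d = 13 nm = 1.3e-08 m
F = A * R / (6 * d^2)
F = 2.49e-20 * 9.5e-08 / (6 * (1.3e-08)^2)
F = 2.33284e-12 N = 2.333 pN

2.333


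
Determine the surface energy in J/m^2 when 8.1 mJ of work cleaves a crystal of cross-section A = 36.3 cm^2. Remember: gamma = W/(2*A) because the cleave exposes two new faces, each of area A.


Convert: A = 36.3 cm^2 = 0.00363 m^2, W = 8.1 mJ = 0.0081 J
Cleaving exposes two faces of area A, so total new surface = 2*A and gamma = W / (2*A)
gamma = 0.0081 / (2 * 0.00363)
gamma = 1.116 J/m^2

1.116


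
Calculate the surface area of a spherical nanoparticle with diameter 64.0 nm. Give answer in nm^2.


Radius r = 64.0/2 = 32 nm
Surface area SA = 4 * pi * r^2
SA = 4 * pi * (32)^2
SA = 12867.96 nm^2

12867.96


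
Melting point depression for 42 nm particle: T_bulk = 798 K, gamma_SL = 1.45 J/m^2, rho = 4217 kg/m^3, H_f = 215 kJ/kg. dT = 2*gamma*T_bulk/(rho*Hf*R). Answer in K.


Radius R = 42/2 = 21 nm = 2.1e-08 m
Convert H_f = 215 kJ/kg = 215000 J/kg
dT = 2 * gamma_SL * T_bulk / (rho * H_f * R)
dT = 2 * 1.45 * 798 / (4217 * 215000 * 2.1e-08)
dT = 121.5 K

121.5


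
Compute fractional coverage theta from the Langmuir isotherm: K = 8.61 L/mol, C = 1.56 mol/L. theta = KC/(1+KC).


Langmuir isotherm: theta = K*C / (1 + K*C)
K*C = 8.61 * 1.56 = 13.4316
theta = 13.4316 / (1 + 13.4316) = 13.4316 / 14.4316
theta = 0.9307

0.9307


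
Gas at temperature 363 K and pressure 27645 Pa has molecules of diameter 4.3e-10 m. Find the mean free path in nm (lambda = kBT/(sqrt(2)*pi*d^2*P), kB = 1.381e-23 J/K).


Mean free path: lambda = kB*T / (sqrt(2) * pi * d^2 * P)
lambda = 1.381e-23 * 363 / (sqrt(2) * pi * (4.3e-10)^2 * 27645)
lambda = 2.2074e-07 m
lambda = 220.74 nm

220.74


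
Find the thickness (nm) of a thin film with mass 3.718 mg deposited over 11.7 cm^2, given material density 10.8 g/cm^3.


Convert: m = 3.718 mg = 3.7180e-06 kg, A = 11.7 cm^2 = 1.1700e-03 m^2, rho = 10.8 g/cm^3 = 10800 kg/m^3
t = m / (A * rho)
t = 3.7180e-06 / (1.1700e-03 * 10800)
t = 2.9424e-07 m = 294.2 nm

294.2


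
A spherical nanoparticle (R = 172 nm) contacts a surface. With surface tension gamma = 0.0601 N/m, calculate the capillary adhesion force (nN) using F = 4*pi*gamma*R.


Convert radius: R = 172 nm = 1.72e-07 m
F = 4 * pi * gamma * R
F = 4 * pi * 0.0601 * 1.72e-07
F = 1.29901e-07 N = 129.9011 nN

129.9011


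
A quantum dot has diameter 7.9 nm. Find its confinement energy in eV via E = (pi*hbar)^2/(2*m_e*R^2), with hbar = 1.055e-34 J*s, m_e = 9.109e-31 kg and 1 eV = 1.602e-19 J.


Radius R = 7.9/2 = 3.95 nm = 3.95e-09 m
E = (pi * 1.055e-34)^2 / (2 * 9.109e-31 * (3.95e-09)^2)
E(J) = 3.86465e-21
E = E(J) / 1.602e-19 = 0.0241 eV

0.0241


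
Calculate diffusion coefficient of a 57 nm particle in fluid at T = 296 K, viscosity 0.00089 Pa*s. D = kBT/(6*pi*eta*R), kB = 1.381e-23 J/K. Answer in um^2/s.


Radius R = 57/2 = 28.5 nm = 2.85e-08 m
D = kB*T / (6*pi*eta*R)
D = 1.381e-23 * 296 / (6 * pi * 0.00089 * 2.85e-08)
D = 8.54967e-12 m^2/s = 8.55 um^2/s

8.55


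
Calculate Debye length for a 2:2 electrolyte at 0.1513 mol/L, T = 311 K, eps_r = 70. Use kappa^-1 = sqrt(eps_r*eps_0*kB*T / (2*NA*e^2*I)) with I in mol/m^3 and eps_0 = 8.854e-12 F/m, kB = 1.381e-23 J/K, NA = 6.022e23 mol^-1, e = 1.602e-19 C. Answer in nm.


Ionic strength I = 0.1513 * 2^2 * 1000 = 605.2 mol/m^3
kappa^-1 = sqrt(70 * 8.854e-12 * 1.381e-23 * 311 / (2 * 6.022e23 * (1.602e-19)^2 * 605.2))
kappa^-1 = 0.377 nm

0.377


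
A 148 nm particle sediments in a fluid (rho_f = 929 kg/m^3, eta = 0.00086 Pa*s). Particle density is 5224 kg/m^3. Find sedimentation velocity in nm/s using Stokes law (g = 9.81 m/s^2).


Radius R = 148/2 nm = 7.4e-08 m
Density difference = 5224 - 929 = 4295 kg/m^3
v = 2 * R^2 * (rho_p - rho_f) * g / (9 * eta)
v = 2 * (7.4e-08)^2 * 4295 * 9.81 / (9 * 0.00086)
v = 5.9619e-08 m/s = 59.619 nm/s

59.619


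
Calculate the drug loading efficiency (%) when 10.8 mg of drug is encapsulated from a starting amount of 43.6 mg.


Drug loading efficiency = (drug loaded / drug initial) * 100
DLE = 10.8 / 43.6 * 100
DLE = 0.2477 * 100
DLE = 24.77%

24.77


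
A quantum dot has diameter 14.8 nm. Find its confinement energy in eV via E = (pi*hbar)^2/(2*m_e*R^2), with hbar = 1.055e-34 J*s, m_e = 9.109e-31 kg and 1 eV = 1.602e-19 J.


Radius R = 14.8/2 = 7.4 nm = 7.4e-09 m
E = (pi * 1.055e-34)^2 / (2 * 9.109e-31 * (7.4e-09)^2)
E(J) = 1.10113e-21
E = E(J) / 1.602e-19 = 0.0069 eV

0.0069


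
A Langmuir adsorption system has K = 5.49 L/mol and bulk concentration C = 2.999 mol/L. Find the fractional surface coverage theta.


Langmuir isotherm: theta = K*C / (1 + K*C)
K*C = 5.49 * 2.999 = 16.46451
theta = 16.46451 / (1 + 16.46451) = 16.46451 / 17.46451
theta = 0.9427

0.9427


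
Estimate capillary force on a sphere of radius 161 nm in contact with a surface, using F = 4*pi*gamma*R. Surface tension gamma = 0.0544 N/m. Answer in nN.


Convert radius: R = 161 nm = 1.61e-07 m
F = 4 * pi * gamma * R
F = 4 * pi * 0.0544 * 1.61e-07
F = 1.10061e-07 N = 110.0613 nN

110.0613


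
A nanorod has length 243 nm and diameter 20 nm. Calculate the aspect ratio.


Aspect ratio AR = length / diameter
AR = 243 / 20
AR = 12.15

12.15


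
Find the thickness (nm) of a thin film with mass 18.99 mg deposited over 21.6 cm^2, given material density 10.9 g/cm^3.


Convert: m = 18.99 mg = 1.8990e-05 kg, A = 21.6 cm^2 = 2.1600e-03 m^2, rho = 10.9 g/cm^3 = 10900 kg/m^3
t = m / (A * rho)
t = 1.8990e-05 / (2.1600e-03 * 10900)
t = 8.0657e-07 m = 806.6 nm

806.6


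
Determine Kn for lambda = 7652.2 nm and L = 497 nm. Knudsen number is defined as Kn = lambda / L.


Knudsen number Kn = lambda / L
Kn = 7652.2 / 497
Kn = 15.3968

15.3968


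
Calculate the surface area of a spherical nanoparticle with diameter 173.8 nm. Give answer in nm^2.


Radius r = 173.8/2 = 86.9 nm
Surface area SA = 4 * pi * r^2
SA = 4 * pi * (86.9)^2
SA = 94896.33 nm^2

94896.33


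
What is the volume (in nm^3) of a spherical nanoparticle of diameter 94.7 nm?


Radius r = 94.7/2 = 47.35 nm
Volume V = (4/3) * pi * r^3
V = (4/3) * pi * (47.35)^3
V = 444680.99 nm^3

444680.99


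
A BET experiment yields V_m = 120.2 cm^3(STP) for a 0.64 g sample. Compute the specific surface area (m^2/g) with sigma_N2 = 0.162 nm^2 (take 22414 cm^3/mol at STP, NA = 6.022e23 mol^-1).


Number of moles in monolayer = V_m / 22414 = 120.2 / 22414 = 0.00536272
Number of molecules = moles * NA = 0.00536272 * 6.022e23
SA = molecules * sigma / mass
SA = (120.2 / 22414) * 6.022e23 * 0.162e-18 / 0.64
SA = 817.4 m^2/g

817.4


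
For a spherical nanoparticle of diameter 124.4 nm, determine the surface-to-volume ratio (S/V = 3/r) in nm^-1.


Radius r = 124.4/2 = 62.2 nm
S/V = 3 / r = 3 / 62.2
S/V = 0.0482 nm^-1

0.0482


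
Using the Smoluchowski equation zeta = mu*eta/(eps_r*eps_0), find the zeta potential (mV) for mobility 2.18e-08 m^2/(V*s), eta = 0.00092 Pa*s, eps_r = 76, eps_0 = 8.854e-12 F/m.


Smoluchowski equation: zeta = mu * eta / (eps_r * eps_0)
zeta = 2.18e-08 * 0.00092 / (76 * 8.854e-12)
zeta = 0.029805 V = 29.81 mV

29.81


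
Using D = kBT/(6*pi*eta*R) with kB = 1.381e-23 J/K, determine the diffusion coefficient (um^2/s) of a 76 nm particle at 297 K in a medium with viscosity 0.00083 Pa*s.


Radius R = 76/2 = 38 nm = 3.8e-08 m
D = kB*T / (6*pi*eta*R)
D = 1.381e-23 * 297 / (6 * pi * 0.00083 * 3.8e-08)
D = 6.89902e-12 m^2/s = 6.899 um^2/s

6.899


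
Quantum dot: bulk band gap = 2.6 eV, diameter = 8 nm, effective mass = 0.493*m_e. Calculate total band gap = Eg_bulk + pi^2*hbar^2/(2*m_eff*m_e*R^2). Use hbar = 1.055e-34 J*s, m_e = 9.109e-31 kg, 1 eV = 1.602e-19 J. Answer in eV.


Radius R = 8/2 nm = 4e-09 m
Confinement energy dE = pi^2 * hbar^2 / (2 * m_eff * m_e * R^2)
dE = pi^2 * (1.055e-34)^2 / (2 * 0.493 * 9.109e-31 * (4e-09)^2) J, divided by 1.602e-19 J/eV
dE = 0.0477 eV
Total band gap = E_g(bulk) + dE = 2.6 + 0.0477 = 2.6477 eV

2.6477


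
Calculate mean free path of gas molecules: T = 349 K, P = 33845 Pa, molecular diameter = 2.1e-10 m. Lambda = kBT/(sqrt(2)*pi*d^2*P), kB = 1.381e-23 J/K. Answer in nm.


Mean free path: lambda = kB*T / (sqrt(2) * pi * d^2 * P)
lambda = 1.381e-23 * 349 / (sqrt(2) * pi * (2.1e-10)^2 * 33845)
lambda = 7.2681e-07 m
lambda = 726.81 nm

726.81


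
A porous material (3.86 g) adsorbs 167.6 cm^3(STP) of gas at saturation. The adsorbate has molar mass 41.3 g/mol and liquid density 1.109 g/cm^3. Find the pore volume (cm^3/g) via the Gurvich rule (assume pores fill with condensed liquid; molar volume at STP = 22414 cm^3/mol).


Moles adsorbed n = V_ads / 22414 = 167.6 / 22414 = 7.477469e-03 mol
Liquid volume V_liq = n * M / rho_liq = 7.477469e-03 * 41.3 / 1.109 = 0.27847 cm^3
Specific pore volume V_pore = V_liq / m_sample = 0.27847 / 3.86
V_pore = 0.0721 cm^3/g

0.0721


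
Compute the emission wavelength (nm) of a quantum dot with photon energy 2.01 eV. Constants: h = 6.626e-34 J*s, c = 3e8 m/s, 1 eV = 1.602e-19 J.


Convert energy: E = 2.01 eV = 2.01 * 1.602e-19 = 3.22002e-19 J
lambda = h*c / E = 6.626e-34 * 3e8 / 3.22002e-19
lambda = 6.17325e-07 m = 617.3 nm

617.3


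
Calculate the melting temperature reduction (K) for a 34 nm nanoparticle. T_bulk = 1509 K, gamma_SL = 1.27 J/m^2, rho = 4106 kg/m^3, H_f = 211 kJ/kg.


Radius R = 34/2 = 17 nm = 1.7e-08 m
Convert H_f = 211 kJ/kg = 211000 J/kg
dT = 2 * gamma_SL * T_bulk / (rho * H_f * R)
dT = 2 * 1.27 * 1509 / (4106 * 211000 * 1.7e-08)
dT = 260.2 K

260.2


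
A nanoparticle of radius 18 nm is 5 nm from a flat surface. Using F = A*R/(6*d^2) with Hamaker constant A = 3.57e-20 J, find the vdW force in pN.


Convert to SI: R = 18 nm = 1.8e-08 m, d = 5 nm = 5e-09 m
F = A * R / (6 * d^2)
F = 3.57e-20 * 1.8e-08 / (6 * (5e-09)^2)
F = 4.284e-12 N = 4.284 pN

4.284


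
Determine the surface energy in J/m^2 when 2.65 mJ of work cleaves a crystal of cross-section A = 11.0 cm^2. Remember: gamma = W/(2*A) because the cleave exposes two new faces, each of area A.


Convert: A = 11.0 cm^2 = 0.0011 m^2, W = 2.65 mJ = 0.00265 J
Cleaving exposes two faces of area A, so total new surface = 2*A and gamma = W / (2*A)
gamma = 0.00265 / (2 * 0.0011)
gamma = 1.205 J/m^2

1.205


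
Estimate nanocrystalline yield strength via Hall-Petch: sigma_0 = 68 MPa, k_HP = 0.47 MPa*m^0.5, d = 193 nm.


d = 193 nm = 1.93e-07 m
sqrt(d) = 0.0004393177
Hall-Petch contribution = k / sqrt(d) = 0.47 / 0.0004393177 = 1069.8 MPa
sigma = sigma_0 + k/sqrt(d) = 68 + 1069.8 = 1137.8 MPa

1137.8


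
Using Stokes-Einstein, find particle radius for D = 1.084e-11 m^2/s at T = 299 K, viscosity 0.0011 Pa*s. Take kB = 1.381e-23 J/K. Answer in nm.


Stokes-Einstein: R = kB*T / (6*pi*eta*D)
R = 1.381e-23 * 299 / (6 * pi * 0.0011 * 1.084e-11)
R = 1.83714e-08 m = 18.37 nm

18.37


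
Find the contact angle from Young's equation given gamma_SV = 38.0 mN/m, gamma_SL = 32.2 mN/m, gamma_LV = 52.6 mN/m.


cos(theta) = (gamma_SV - gamma_SL) / gamma_LV
cos(theta) = (38.0 - 32.2) / 52.6
cos(theta) = 0.110266
theta = arccos(0.110266) = 83.67 degrees

83.67


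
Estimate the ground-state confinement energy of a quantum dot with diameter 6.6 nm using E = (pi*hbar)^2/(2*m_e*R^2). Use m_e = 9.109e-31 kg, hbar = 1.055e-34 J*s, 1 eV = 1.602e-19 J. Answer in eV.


Radius R = 6.6/2 = 3.3 nm = 3.3e-09 m
E = (pi * 1.055e-34)^2 / (2 * 9.109e-31 * (3.3e-09)^2)
E(J) = 5.53702e-21
E = E(J) / 1.602e-19 = 0.0346 eV

0.0346


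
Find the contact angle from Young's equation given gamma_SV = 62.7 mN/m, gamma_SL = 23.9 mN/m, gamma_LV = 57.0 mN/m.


cos(theta) = (gamma_SV - gamma_SL) / gamma_LV
cos(theta) = (62.7 - 23.9) / 57.0
cos(theta) = 0.680702
theta = arccos(0.680702) = 47.1 degrees

47.1


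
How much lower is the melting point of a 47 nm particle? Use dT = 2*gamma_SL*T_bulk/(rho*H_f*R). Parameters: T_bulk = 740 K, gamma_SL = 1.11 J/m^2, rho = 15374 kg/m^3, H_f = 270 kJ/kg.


Radius R = 47/2 = 23.5 nm = 2.35e-08 m
Convert H_f = 270 kJ/kg = 270000 J/kg
dT = 2 * gamma_SL * T_bulk / (rho * H_f * R)
dT = 2 * 1.11 * 740 / (15374 * 270000 * 2.35e-08)
dT = 16.8 K

16.8


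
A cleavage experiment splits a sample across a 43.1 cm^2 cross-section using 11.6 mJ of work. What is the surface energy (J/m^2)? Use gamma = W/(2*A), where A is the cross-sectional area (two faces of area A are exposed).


Convert: A = 43.1 cm^2 = 0.00431 m^2, W = 11.6 mJ = 0.0116 J
Cleaving exposes two faces of area A, so total new surface = 2*A and gamma = W / (2*A)
gamma = 0.0116 / (2 * 0.00431)
gamma = 1.346 J/m^2

1.346


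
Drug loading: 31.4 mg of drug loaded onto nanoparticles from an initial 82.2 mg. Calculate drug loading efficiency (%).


Drug loading efficiency = (drug loaded / drug initial) * 100
DLE = 31.4 / 82.2 * 100
DLE = 0.382 * 100
DLE = 38.2%

38.2


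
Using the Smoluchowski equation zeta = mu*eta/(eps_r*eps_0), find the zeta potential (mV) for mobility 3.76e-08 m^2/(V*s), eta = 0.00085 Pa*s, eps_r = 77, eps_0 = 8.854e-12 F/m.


Smoluchowski equation: zeta = mu * eta / (eps_r * eps_0)
zeta = 3.76e-08 * 0.00085 / (77 * 8.854e-12)
zeta = 0.046879 V = 46.88 mV

46.88


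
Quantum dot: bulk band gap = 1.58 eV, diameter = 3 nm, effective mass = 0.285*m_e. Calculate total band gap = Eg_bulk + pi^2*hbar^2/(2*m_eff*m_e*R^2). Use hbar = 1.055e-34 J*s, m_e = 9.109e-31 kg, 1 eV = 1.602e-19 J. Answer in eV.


Radius R = 3/2 nm = 1.5e-09 m
Confinement energy dE = pi^2 * hbar^2 / (2 * m_eff * m_e * R^2)
dE = pi^2 * (1.055e-34)^2 / (2 * 0.285 * 9.109e-31 * (1.5e-09)^2) J, divided by 1.602e-19 J/eV
dE = 0.587 eV
Total band gap = E_g(bulk) + dE = 1.58 + 0.587 = 2.167 eV

2.167


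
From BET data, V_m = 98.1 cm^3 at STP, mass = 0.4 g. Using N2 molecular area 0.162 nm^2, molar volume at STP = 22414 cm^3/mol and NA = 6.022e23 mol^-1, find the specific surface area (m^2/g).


Number of moles in monolayer = V_m / 22414 = 98.1 / 22414 = 0.00437673
Number of molecules = moles * NA = 0.00437673 * 6.022e23
SA = molecules * sigma / mass
SA = (98.1 / 22414) * 6.022e23 * 0.162e-18 / 0.4
SA = 1067.4 m^2/g

1067.4


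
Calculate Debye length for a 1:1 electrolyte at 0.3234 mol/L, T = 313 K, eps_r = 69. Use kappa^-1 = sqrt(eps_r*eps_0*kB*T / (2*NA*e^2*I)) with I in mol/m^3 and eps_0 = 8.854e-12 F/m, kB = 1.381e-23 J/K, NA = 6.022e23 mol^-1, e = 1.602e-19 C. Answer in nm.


Ionic strength I = 0.3234 * 1^2 * 1000 = 323.4 mol/m^3
kappa^-1 = sqrt(69 * 8.854e-12 * 1.381e-23 * 313 / (2 * 6.022e23 * (1.602e-19)^2 * 323.4))
kappa^-1 = 0.514 nm

0.514


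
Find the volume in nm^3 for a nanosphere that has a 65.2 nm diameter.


Radius r = 65.2/2 = 32.6 nm
Volume V = (4/3) * pi * r^3
V = (4/3) * pi * (32.6)^3
V = 145124.72 nm^3

145124.72


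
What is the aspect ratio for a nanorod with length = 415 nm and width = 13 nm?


Aspect ratio AR = length / diameter
AR = 415 / 13
AR = 31.92

31.92


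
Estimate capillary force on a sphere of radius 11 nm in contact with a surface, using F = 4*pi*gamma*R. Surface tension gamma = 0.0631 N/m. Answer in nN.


Convert radius: R = 11 nm = 1.1e-08 m
F = 4 * pi * gamma * R
F = 4 * pi * 0.0631 * 1.1e-08
F = 8.72232e-09 N = 8.7223 nN

8.7223


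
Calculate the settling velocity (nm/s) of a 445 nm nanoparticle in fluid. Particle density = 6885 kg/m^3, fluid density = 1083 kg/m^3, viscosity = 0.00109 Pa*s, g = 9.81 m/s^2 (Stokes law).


Radius R = 445/2 nm = 2.225e-07 m
Density difference = 6885 - 1083 = 5802 kg/m^3
v = 2 * R^2 * (rho_p - rho_f) * g / (9 * eta)
v = 2 * (2.225e-07)^2 * 5802 * 9.81 / (9 * 0.00109)
v = 5.74471e-07 m/s = 574.4705 nm/s

574.4705


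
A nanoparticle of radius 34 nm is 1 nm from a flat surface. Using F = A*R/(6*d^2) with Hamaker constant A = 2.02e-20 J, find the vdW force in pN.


Convert to SI: R = 34 nm = 3.4e-08 m, d = 1 nm = 1e-09 m
F = A * R / (6 * d^2)
F = 2.02e-20 * 3.4e-08 / (6 * (1e-09)^2)
F = 1.14467e-10 N = 114.467 pN

114.467


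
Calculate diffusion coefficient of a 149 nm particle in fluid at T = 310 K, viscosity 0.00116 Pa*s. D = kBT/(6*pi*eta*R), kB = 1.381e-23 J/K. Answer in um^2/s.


Radius R = 149/2 = 74.5 nm = 7.45e-08 m
D = kB*T / (6*pi*eta*R)
D = 1.381e-23 * 310 / (6 * pi * 0.00116 * 7.45e-08)
D = 2.62809e-12 m^2/s = 2.628 um^2/s

2.628


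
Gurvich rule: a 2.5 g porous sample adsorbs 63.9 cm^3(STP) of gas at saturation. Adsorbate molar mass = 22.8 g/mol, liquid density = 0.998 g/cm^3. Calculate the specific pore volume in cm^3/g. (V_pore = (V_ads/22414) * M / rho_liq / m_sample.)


Moles adsorbed n = V_ads / 22414 = 63.9 / 22414 = 2.850897e-03 mol
Liquid volume V_liq = n * M / rho_liq = 2.850897e-03 * 22.8 / 0.998 = 0.06513 cm^3
Specific pore volume V_pore = V_liq / m_sample = 0.06513 / 2.5
V_pore = 0.0261 cm^3/g

0.0261


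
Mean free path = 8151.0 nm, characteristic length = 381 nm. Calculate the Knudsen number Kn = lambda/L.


Knudsen number Kn = lambda / L
Kn = 8151.0 / 381
Kn = 21.3937

21.3937


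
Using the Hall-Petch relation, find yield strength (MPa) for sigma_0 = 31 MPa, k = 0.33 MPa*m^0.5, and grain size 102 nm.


d = 102 nm = 1.02e-07 m
sqrt(d) = 0.0003193744
Hall-Petch contribution = k / sqrt(d) = 0.33 / 0.0003193744 = 1033.3 MPa
sigma = sigma_0 + k/sqrt(d) = 31 + 1033.3 = 1064.3 MPa

1064.3


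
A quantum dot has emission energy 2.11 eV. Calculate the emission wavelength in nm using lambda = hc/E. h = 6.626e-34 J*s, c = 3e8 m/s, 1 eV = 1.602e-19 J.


Convert energy: E = 2.11 eV = 2.11 * 1.602e-19 = 3.38022e-19 J
lambda = h*c / E = 6.626e-34 * 3e8 / 3.38022e-19
lambda = 5.88068e-07 m = 588.1 nm

588.1


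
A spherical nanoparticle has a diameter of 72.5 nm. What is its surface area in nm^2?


Radius r = 72.5/2 = 36.25 nm
Surface area SA = 4 * pi * r^2
SA = 4 * pi * (36.25)^2
SA = 16513.0 nm^2

16513.0


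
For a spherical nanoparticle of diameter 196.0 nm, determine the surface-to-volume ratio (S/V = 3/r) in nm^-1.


Radius r = 196.0/2 = 98 nm
S/V = 3 / r = 3 / 98
S/V = 0.0306 nm^-1

0.0306


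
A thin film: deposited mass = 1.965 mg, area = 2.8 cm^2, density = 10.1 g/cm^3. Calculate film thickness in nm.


Convert: m = 1.965 mg = 1.9650e-06 kg, A = 2.8 cm^2 = 2.8000e-04 m^2, rho = 10.1 g/cm^3 = 10100 kg/m^3
t = m / (A * rho)
t = 1.9650e-06 / (2.8000e-04 * 10100)
t = 6.9484e-07 m = 694.8 nm

694.8


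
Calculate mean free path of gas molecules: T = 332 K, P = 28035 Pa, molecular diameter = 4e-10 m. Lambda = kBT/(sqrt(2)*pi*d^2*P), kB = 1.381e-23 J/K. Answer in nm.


Mean free path: lambda = kB*T / (sqrt(2) * pi * d^2 * P)
lambda = 1.381e-23 * 332 / (sqrt(2) * pi * (4e-10)^2 * 28035)
lambda = 2.30063e-07 m
lambda = 230.06 nm

230.06


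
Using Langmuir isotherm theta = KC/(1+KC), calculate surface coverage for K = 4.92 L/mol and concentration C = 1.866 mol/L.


Langmuir isotherm: theta = K*C / (1 + K*C)
K*C = 4.92 * 1.866 = 9.18072
theta = 9.18072 / (1 + 9.18072) = 9.18072 / 10.18072
theta = 0.9018

0.9018


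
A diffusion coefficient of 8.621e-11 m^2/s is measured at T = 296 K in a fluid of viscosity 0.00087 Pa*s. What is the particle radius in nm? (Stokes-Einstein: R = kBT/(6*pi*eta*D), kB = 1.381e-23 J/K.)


Stokes-Einstein: R = kB*T / (6*pi*eta*D)
R = 1.381e-23 * 296 / (6 * pi * 0.00087 * 8.621e-11)
R = 2.89139e-09 m = 2.89 nm

2.89


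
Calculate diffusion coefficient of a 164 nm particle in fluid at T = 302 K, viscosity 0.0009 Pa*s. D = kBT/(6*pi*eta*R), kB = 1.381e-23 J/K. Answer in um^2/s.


Radius R = 164/2 = 82 nm = 8.2e-08 m
D = kB*T / (6*pi*eta*R)
D = 1.381e-23 * 302 / (6 * pi * 0.0009 * 8.2e-08)
D = 2.99808e-12 m^2/s = 2.998 um^2/s

2.998


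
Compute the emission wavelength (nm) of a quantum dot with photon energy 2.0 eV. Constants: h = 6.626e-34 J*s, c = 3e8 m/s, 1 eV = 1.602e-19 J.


Convert energy: E = 2.0 eV = 2.0 * 1.602e-19 = 3.204e-19 J
lambda = h*c / E = 6.626e-34 * 3e8 / 3.204e-19
lambda = 6.20412e-07 m = 620.4 nm

620.4


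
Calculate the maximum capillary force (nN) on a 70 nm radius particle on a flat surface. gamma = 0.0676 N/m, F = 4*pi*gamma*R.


Convert radius: R = 70 nm = 7e-08 m
F = 4 * pi * gamma * R
F = 4 * pi * 0.0676 * 7e-08
F = 5.94641e-08 N = 59.4641 nN

59.4641


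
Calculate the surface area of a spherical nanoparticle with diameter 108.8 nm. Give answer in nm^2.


Radius r = 108.8/2 = 54.4 nm
Surface area SA = 4 * pi * r^2
SA = 4 * pi * (54.4)^2
SA = 37188.41 nm^2

37188.41


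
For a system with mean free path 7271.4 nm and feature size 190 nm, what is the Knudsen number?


Knudsen number Kn = lambda / L
Kn = 7271.4 / 190
Kn = 38.2705

38.2705


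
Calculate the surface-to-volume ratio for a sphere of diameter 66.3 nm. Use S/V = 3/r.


Radius r = 66.3/2 = 33.15 nm
S/V = 3 / r = 3 / 33.15
S/V = 0.0905 nm^-1

0.0905


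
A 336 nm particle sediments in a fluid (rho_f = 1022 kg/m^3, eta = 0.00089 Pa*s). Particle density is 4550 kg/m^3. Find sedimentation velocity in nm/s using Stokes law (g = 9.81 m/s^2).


Radius R = 336/2 nm = 1.68e-07 m
Density difference = 4550 - 1022 = 3528 kg/m^3
v = 2 * R^2 * (rho_p - rho_f) * g / (9 * eta)
v = 2 * (1.68e-07)^2 * 3528 * 9.81 / (9 * 0.00089)
v = 2.43901e-07 m/s = 243.901 nm/s

243.901


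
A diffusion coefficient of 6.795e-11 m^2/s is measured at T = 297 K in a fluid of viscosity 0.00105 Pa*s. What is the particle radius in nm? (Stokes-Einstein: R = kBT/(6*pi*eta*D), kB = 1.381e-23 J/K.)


Stokes-Einstein: R = kB*T / (6*pi*eta*D)
R = 1.381e-23 * 297 / (6 * pi * 0.00105 * 6.795e-11)
R = 3.04979e-09 m = 3.05 nm

3.05


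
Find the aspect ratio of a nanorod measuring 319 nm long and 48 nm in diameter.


Aspect ratio AR = length / diameter
AR = 319 / 48
AR = 6.65

6.65


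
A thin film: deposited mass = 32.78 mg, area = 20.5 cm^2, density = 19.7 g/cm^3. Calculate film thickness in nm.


Convert: m = 32.78 mg = 3.2780e-05 kg, A = 20.5 cm^2 = 2.0500e-03 m^2, rho = 19.7 g/cm^3 = 19700 kg/m^3
t = m / (A * rho)
t = 3.2780e-05 / (2.0500e-03 * 19700)
t = 8.1169e-07 m = 811.7 nm

811.7


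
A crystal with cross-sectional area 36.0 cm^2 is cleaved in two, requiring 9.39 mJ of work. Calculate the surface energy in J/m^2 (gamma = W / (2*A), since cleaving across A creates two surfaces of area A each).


Convert: A = 36.0 cm^2 = 0.0036 m^2, W = 9.39 mJ = 0.00939 J
Cleaving exposes two faces of area A, so total new surface = 2*A and gamma = W / (2*A)
gamma = 0.00939 / (2 * 0.0036)
gamma = 1.304 J/m^2

1.304
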